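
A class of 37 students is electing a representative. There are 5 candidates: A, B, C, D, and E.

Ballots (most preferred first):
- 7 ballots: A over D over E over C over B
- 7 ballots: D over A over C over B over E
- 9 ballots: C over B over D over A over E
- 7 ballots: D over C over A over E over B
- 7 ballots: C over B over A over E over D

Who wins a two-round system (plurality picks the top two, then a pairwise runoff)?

D

Round 1 first-place votes: A 7, B 0, C 16, D 14, E 0. C and D advance.
Runoff: C is ranked above D on 16 ballots, D above C on 21.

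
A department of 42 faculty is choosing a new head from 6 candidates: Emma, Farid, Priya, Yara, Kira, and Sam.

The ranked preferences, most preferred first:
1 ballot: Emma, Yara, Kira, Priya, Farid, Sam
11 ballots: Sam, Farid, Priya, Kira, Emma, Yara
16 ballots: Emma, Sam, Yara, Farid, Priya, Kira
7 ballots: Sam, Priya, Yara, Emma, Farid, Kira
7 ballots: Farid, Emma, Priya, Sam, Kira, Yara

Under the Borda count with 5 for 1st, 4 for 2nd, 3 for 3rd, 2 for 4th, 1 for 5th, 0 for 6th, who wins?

Sam

Emma: 1×5 + 11×1 + 16×5 + 7×2 + 7×4 = 138
Farid: 1×1 + 11×4 + 16×2 + 7×1 + 7×5 = 119
Priya: 1×2 + 11×3 + 16×1 + 7×4 + 7×3 = 100
Yara: 1×4 + 11×0 + 16×3 + 7×3 + 7×0 = 73
Kira: 1×3 + 11×2 + 16×0 + 7×0 + 7×1 = 32
Sam: 1×0 + 11×5 + 16×4 + 7×5 + 7×2 = 168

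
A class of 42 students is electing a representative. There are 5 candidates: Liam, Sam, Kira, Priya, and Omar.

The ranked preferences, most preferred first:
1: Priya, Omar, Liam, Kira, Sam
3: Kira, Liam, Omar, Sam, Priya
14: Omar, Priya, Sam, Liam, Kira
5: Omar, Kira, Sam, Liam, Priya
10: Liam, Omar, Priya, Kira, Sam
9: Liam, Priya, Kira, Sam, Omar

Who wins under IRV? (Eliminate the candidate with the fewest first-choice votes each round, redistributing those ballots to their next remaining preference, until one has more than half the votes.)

Liam

Round 1: Liam 19, Sam 0, Kira 3, Priya 1, Omar 19. Sam eliminated.
Round 2: Liam 19, Kira 3, Priya 1, Omar 19. Priya eliminated.
Round 3: Liam 19, Kira 3, Omar 20. Kira eliminated.
Round 4: Liam 22, Omar 20. Liam has a majority (≥22).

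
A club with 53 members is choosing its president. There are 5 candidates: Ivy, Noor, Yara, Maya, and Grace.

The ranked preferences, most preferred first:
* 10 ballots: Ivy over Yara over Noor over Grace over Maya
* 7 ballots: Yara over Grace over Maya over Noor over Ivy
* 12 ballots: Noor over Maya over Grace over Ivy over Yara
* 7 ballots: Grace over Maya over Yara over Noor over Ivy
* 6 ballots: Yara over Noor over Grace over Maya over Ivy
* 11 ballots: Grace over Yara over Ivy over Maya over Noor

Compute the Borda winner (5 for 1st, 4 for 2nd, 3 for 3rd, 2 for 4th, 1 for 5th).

Ivy: 10×5 + 7×1 + 12×2 + 7×1 + 6×1 + 11×3 = 127
Noor: 10×3 + 7×2 + 12×5 + 7×2 + 6×4 + 11×1 = 153
Yara: 10×4 + 7×5 + 12×1 + 7×3 + 6×5 + 11×4 = 182
Maya: 10×1 + 7×3 + 12×4 + 7×4 + 6×2 + 11×2 = 141
Grace: 10×2 + 7×4 + 12×3 + 7×5 + 6×3 + 11×5 = 192

Grace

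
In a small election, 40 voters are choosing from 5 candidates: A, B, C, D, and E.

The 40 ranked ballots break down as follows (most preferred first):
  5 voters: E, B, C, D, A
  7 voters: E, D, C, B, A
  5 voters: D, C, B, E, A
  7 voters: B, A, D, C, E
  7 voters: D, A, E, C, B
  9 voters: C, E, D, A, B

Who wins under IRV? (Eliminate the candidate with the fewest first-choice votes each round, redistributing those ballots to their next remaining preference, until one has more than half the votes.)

E

Round 1: A 0, B 7, C 9, D 12, E 12. A eliminated.
Round 2: B 7, C 9, D 12, E 12. B eliminated.
Round 3: C 9, D 19, E 12. C eliminated.
Round 4: D 19, E 21. E has a majority (≥21).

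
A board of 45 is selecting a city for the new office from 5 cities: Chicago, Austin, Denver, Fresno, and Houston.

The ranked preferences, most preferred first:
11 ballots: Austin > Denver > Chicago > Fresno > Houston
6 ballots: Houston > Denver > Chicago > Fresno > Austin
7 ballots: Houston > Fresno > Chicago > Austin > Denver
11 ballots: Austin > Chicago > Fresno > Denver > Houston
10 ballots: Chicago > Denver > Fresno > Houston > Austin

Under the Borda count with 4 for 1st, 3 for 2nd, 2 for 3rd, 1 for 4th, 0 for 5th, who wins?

Chicago: 11×2 + 6×2 + 7×2 + 11×3 + 10×4 = 121
Austin: 11×4 + 6×0 + 7×1 + 11×4 + 10×0 = 95
Denver: 11×3 + 6×3 + 7×0 + 11×1 + 10×3 = 92
Fresno: 11×1 + 6×1 + 7×3 + 11×2 + 10×2 = 80
Houston: 11×0 + 6×4 + 7×4 + 11×0 + 10×1 = 62

Chicago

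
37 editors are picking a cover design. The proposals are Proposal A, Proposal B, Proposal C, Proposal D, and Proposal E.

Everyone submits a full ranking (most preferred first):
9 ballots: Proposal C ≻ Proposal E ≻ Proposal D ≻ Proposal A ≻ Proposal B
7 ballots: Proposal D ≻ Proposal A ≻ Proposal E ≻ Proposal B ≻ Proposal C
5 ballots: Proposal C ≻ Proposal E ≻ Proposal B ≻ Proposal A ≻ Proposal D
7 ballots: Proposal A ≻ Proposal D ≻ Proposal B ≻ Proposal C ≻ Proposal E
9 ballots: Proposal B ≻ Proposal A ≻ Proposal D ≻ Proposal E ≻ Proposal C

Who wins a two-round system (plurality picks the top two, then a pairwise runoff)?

Round 1 first-place votes: Proposal A 7, Proposal B 9, Proposal C 14, Proposal D 7, Proposal E 0. Proposal C and Proposal B advance.
Runoff: Proposal C is ranked above Proposal B on 14 ballots, Proposal B above Proposal C on 23.

Proposal B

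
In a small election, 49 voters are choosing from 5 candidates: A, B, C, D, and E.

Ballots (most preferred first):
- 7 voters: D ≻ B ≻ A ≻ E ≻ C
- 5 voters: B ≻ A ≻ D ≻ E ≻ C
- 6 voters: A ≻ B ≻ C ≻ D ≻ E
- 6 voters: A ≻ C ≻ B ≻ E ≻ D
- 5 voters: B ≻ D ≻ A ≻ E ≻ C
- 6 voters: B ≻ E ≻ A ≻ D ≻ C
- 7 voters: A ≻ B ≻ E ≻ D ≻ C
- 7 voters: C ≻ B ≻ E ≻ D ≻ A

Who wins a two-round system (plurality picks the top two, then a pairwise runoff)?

Round 1 first-place votes: A 19, B 16, C 7, D 7, E 0. A and B advance.
Runoff: A is ranked above B on 19 ballots, B above A on 30.

B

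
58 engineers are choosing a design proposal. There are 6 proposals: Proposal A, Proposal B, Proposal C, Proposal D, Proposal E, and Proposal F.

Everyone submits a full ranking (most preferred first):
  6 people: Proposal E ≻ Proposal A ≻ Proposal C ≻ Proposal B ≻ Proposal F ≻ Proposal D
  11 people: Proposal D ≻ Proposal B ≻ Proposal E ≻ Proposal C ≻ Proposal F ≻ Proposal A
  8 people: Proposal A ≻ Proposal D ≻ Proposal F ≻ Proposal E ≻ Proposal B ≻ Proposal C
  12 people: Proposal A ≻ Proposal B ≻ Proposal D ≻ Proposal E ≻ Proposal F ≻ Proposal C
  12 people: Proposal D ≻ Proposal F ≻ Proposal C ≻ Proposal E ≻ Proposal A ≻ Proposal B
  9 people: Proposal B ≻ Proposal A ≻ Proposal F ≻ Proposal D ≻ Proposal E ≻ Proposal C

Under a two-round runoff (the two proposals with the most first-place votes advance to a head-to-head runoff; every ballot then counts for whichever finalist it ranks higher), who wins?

Proposal A

Round 1 first-place votes: Proposal A 20, Proposal B 9, Proposal C 0, Proposal D 23, Proposal E 6, Proposal F 0. Proposal D and Proposal A advance.
Runoff: Proposal D is ranked above Proposal A on 23 ballots, Proposal A above Proposal D on 35.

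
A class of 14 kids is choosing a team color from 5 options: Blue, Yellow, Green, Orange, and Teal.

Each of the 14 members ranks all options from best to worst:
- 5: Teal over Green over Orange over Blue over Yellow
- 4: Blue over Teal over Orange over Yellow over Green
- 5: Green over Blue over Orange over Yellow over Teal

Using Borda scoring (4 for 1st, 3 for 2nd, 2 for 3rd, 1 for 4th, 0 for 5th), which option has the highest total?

Blue: 5×1 + 4×4 + 5×3 = 36
Yellow: 5×0 + 4×1 + 5×1 = 9
Green: 5×3 + 4×0 + 5×4 = 35
Orange: 5×2 + 4×2 + 5×2 = 28
Teal: 5×4 + 4×3 + 5×0 = 32

Blue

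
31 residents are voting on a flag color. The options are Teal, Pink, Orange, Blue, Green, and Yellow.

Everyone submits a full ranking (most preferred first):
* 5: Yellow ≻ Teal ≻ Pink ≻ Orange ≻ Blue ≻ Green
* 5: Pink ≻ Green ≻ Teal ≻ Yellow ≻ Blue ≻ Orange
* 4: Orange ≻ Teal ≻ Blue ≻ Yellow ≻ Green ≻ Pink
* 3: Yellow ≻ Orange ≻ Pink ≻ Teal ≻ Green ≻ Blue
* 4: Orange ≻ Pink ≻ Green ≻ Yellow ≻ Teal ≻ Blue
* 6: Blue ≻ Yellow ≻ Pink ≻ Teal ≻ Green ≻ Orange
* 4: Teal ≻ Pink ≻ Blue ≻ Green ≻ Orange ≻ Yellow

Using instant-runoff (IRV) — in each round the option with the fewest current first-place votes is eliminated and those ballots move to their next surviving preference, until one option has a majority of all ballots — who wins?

Yellow

Round 1: Teal 4, Pink 5, Orange 8, Blue 6, Green 0, Yellow 8. Green eliminated.
Round 2: Teal 4, Pink 5, Orange 8, Blue 6, Yellow 8. Teal eliminated.
Round 3: Pink 9, Orange 8, Blue 6, Yellow 8. Blue eliminated.
Round 4: Pink 9, Orange 8, Yellow 14. Orange eliminated.
Round 5: Pink 13, Yellow 18. Yellow has a majority (≥16).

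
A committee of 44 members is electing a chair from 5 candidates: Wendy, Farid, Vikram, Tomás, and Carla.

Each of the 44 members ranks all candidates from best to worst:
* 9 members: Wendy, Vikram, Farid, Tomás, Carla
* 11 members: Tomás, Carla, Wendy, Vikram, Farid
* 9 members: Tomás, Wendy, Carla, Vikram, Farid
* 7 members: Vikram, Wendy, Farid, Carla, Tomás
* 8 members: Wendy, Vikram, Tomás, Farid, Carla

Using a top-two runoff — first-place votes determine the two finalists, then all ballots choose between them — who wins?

Round 1 first-place votes: Wendy 17, Farid 0, Vikram 7, Tomás 20, Carla 0. Tomás and Wendy advance.
Runoff: Tomás is ranked above Wendy on 20 ballots, Wendy above Tomás on 24.

Wendy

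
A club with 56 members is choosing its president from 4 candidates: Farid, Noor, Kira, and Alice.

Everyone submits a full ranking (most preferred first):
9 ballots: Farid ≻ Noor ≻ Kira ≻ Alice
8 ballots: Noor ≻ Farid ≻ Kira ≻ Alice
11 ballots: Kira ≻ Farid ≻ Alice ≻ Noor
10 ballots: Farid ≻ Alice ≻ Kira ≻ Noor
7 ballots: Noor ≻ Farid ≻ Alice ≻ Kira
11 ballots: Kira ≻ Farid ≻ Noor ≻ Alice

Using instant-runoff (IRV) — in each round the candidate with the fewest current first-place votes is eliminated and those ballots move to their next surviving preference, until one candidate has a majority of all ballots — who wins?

Round 1: Farid 19, Noor 15, Kira 22, Alice 0. Alice eliminated.
Round 2: Farid 19, Noor 15, Kira 22. Noor eliminated.
Round 3: Farid 34, Kira 22. Farid has a majority (≥29).

Farid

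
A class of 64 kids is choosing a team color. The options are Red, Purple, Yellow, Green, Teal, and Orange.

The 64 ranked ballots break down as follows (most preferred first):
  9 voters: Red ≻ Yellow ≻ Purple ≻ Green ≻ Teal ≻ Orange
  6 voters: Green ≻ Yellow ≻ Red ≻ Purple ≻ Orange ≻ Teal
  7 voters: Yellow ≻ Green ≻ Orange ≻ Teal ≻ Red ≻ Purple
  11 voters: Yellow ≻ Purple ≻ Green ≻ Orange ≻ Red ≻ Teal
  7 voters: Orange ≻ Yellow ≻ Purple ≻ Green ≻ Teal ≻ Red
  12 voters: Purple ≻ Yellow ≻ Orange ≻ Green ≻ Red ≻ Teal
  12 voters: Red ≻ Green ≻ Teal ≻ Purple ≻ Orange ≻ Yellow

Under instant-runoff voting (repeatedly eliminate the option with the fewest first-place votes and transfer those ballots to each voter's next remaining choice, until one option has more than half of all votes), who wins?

Yellow

Round 1: Red 21, Purple 12, Yellow 18, Green 6, Teal 0, Orange 7. Teal eliminated.
Round 2: Red 21, Purple 12, Yellow 18, Green 6, Orange 7. Green eliminated.
Round 3: Red 21, Purple 12, Yellow 24, Orange 7. Orange eliminated.
Round 4: Red 21, Purple 12, Yellow 31. Purple eliminated.
Round 5: Red 21, Yellow 43. Yellow has a majority (≥33).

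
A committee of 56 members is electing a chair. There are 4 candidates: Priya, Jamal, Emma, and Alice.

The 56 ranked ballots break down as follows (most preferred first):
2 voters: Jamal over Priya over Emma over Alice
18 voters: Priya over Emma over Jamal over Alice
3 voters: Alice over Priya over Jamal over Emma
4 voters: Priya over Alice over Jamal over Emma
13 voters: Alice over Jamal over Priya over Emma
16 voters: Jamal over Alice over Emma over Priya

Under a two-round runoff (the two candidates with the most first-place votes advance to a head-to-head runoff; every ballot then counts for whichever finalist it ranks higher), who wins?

Jamal

Round 1 first-place votes: Priya 22, Jamal 18, Emma 0, Alice 16. Priya and Jamal advance.
Runoff: Priya is ranked above Jamal on 25 ballots, Jamal above Priya on 31.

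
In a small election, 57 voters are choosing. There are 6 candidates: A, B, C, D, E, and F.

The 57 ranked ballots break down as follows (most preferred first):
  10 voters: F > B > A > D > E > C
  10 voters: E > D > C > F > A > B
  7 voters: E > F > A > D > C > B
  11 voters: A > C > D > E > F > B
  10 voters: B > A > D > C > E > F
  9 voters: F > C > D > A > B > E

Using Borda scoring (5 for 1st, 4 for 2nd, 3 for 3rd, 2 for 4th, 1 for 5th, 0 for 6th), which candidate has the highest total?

A: 10×3 + 10×1 + 7×3 + 11×5 + 10×4 + 9×2 = 174
B: 10×4 + 10×0 + 7×0 + 11×0 + 10×5 + 9×1 = 99
C: 10×0 + 10×3 + 7×1 + 11×4 + 10×2 + 9×4 = 137
D: 10×2 + 10×4 + 7×2 + 11×3 + 10×3 + 9×3 = 164
E: 10×1 + 10×5 + 7×5 + 11×2 + 10×1 + 9×0 = 127
F: 10×5 + 10×2 + 7×4 + 11×1 + 10×0 + 9×5 = 154

A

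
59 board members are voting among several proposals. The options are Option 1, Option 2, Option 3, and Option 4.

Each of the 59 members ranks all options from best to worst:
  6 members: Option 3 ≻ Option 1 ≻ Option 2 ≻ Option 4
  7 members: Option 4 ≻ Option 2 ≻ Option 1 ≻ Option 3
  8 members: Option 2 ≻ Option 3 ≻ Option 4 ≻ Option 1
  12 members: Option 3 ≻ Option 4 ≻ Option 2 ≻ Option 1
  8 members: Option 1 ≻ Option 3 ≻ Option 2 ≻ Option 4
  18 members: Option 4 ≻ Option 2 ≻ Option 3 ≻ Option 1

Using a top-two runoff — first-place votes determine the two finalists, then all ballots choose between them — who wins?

Round 1 first-place votes: Option 1 8, Option 2 8, Option 3 18, Option 4 25. Option 4 and Option 3 advance.
Runoff: Option 4 is ranked above Option 3 on 25 ballots, Option 3 above Option 4 on 34.

Option 3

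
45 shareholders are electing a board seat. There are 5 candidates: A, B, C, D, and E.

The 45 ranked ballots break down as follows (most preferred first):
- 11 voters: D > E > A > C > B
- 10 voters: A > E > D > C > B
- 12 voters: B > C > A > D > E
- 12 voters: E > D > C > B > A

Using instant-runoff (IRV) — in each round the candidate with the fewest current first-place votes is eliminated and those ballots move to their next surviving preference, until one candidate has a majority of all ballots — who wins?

E

Round 1: A 10, B 12, C 0, D 11, E 12. C eliminated.
Round 2: A 10, B 12, D 11, E 12. A eliminated.
Round 3: B 12, D 11, E 22. D eliminated.
Round 4: B 12, E 33. E has a majority (≥23).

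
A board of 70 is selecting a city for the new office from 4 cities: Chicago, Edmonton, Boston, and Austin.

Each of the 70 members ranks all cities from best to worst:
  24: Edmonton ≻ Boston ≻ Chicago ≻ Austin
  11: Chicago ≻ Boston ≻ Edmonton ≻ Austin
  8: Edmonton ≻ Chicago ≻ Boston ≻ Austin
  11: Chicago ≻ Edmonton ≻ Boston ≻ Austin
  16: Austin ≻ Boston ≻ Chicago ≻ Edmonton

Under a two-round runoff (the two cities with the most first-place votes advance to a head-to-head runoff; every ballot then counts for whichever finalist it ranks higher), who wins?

Round 1 first-place votes: Chicago 22, Edmonton 32, Boston 0, Austin 16. Edmonton and Chicago advance.
Runoff: Edmonton is ranked above Chicago on 32 ballots, Chicago above Edmonton on 38.

Chicago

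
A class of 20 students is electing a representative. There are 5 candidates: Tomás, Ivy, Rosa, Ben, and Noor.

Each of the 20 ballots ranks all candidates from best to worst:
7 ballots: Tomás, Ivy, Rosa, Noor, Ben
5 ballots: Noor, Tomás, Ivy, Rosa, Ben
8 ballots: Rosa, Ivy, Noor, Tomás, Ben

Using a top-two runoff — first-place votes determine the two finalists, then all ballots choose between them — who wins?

Round 1 first-place votes: Tomás 7, Ivy 0, Rosa 8, Ben 0, Noor 5. Rosa and Tomás advance.
Runoff: Rosa is ranked above Tomás on 8 ballots, Tomás above Rosa on 12.

Tomás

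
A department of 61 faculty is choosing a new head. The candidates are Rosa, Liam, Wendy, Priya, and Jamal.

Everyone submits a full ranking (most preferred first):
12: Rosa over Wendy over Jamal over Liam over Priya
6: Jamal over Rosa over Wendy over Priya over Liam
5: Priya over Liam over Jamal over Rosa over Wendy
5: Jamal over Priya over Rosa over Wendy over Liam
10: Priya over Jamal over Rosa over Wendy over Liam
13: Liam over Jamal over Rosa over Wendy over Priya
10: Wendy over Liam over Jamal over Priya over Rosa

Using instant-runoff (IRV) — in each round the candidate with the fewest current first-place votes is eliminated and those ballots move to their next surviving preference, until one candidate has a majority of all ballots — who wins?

Liam

Round 1: Rosa 12, Liam 13, Wendy 10, Priya 15, Jamal 11. Wendy eliminated.
Round 2: Rosa 12, Liam 23, Priya 15, Jamal 11. Jamal eliminated.
Round 3: Rosa 18, Liam 23, Priya 20. Rosa eliminated.
Round 4: Liam 35, Priya 26. Liam has a majority (≥31).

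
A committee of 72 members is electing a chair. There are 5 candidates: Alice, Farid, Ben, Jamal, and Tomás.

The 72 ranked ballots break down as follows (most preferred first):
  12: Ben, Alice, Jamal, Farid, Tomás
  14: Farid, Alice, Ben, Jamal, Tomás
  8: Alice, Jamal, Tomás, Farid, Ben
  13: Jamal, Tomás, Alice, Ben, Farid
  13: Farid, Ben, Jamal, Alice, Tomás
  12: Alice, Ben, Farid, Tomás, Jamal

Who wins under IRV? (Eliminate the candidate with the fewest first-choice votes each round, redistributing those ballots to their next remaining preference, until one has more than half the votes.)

Alice

Round 1: Alice 20, Farid 27, Ben 12, Jamal 13, Tomás 0. Tomás eliminated.
Round 2: Alice 20, Farid 27, Ben 12, Jamal 13. Ben eliminated.
Round 3: Alice 32, Farid 27, Jamal 13. Jamal eliminated.
Round 4: Alice 45, Farid 27. Alice has a majority (≥37).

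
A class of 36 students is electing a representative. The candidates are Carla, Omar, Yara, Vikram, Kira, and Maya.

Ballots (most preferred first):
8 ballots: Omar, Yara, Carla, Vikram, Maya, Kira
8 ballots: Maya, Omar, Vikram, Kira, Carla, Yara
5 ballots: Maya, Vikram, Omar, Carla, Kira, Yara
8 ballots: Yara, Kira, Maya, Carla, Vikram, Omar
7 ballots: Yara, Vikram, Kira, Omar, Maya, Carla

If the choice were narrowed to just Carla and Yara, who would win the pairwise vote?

Carla is ranked above Yara on 13 ballots; Yara above Carla on 23.

Yara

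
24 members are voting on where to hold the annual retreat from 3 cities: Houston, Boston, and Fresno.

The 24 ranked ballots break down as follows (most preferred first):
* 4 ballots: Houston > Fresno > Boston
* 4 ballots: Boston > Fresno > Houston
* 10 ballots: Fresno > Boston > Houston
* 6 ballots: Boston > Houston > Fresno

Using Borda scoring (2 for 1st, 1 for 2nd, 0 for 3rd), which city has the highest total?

Boston

Houston: 4×2 + 4×0 + 10×0 + 6×1 = 14
Boston: 4×0 + 4×2 + 10×1 + 6×2 = 30
Fresno: 4×1 + 4×1 + 10×2 + 6×0 = 28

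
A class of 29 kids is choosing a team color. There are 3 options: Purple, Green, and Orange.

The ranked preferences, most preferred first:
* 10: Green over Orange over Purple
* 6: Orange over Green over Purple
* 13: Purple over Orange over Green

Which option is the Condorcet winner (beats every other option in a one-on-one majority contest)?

Orange vs Purple: 16–13
Orange vs Green: 19–10
Orange beats every other option.

Orange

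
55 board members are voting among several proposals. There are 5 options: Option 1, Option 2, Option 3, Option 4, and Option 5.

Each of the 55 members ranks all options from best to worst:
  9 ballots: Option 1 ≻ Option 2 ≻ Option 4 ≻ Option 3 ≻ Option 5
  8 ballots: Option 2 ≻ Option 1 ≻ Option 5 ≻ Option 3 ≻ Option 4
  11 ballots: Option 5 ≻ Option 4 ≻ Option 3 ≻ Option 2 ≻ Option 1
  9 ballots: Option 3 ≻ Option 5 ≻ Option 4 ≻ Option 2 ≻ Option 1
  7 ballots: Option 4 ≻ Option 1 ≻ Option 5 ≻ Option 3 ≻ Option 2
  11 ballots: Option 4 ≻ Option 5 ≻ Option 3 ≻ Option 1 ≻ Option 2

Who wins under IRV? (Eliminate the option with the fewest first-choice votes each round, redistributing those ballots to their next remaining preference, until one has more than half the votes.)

Option 5

Round 1: Option 1 9, Option 2 8, Option 3 9, Option 4 18, Option 5 11. Option 2 eliminated.
Round 2: Option 1 17, Option 3 9, Option 4 18, Option 5 11. Option 3 eliminated.
Round 3: Option 1 17, Option 4 18, Option 5 20. Option 1 eliminated.
Round 4: Option 4 27, Option 5 28. Option 5 has a majority (≥28).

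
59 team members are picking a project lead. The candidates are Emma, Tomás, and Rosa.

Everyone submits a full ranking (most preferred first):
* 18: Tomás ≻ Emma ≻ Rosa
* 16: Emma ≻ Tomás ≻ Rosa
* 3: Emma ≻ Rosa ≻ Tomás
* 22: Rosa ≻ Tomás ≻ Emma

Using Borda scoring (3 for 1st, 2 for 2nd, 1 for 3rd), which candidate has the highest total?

Tomás

Emma: 18×2 + 16×3 + 3×3 + 22×1 = 115
Tomás: 18×3 + 16×2 + 3×1 + 22×2 = 133
Rosa: 18×1 + 16×1 + 3×2 + 22×3 = 106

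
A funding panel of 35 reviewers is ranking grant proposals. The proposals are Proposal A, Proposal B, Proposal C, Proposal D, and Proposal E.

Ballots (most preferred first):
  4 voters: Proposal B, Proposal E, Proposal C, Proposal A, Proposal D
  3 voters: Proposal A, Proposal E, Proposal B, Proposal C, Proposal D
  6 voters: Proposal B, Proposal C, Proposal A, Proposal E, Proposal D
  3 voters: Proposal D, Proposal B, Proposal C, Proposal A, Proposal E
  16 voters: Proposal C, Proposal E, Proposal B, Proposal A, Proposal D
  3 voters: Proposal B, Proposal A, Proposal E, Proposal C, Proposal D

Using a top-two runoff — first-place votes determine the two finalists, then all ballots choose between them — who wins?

Round 1 first-place votes: Proposal A 3, Proposal B 13, Proposal C 16, Proposal D 3, Proposal E 0. Proposal C and Proposal B advance.
Runoff: Proposal C is ranked above Proposal B on 16 ballots, Proposal B above Proposal C on 19.

Proposal B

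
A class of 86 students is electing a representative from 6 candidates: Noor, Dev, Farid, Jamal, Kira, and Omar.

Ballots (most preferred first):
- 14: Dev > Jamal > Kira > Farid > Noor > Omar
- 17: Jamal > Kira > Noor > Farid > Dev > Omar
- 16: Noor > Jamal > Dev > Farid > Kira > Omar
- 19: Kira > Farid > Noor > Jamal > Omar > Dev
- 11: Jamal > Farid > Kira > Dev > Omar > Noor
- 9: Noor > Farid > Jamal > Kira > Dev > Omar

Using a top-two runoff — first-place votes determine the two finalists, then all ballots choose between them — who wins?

Noor

Round 1 first-place votes: Noor 25, Dev 14, Farid 0, Jamal 28, Kira 19, Omar 0. Jamal and Noor advance.
Runoff: Jamal is ranked above Noor on 42 ballots, Noor above Jamal on 44.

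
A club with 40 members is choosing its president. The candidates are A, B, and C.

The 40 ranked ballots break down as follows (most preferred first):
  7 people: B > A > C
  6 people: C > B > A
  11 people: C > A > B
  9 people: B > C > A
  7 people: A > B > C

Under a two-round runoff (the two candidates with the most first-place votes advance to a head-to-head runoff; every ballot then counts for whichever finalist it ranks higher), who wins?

B

Round 1 first-place votes: A 7, B 16, C 17. C and B advance.
Runoff: C is ranked above B on 17 ballots, B above C on 23.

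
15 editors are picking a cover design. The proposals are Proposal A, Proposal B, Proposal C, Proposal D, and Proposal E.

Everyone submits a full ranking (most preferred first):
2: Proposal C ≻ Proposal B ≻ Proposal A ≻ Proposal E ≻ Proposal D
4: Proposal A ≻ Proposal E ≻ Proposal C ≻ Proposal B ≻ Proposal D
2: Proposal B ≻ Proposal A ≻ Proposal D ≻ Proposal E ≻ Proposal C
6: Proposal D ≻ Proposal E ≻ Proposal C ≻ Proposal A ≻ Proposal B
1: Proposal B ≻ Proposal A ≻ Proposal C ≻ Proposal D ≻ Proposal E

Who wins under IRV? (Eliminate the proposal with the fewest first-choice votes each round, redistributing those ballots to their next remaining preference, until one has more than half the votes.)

Proposal B

Round 1: Proposal A 4, Proposal B 3, Proposal C 2, Proposal D 6, Proposal E 0. Proposal E eliminated.
Round 2: Proposal A 4, Proposal B 3, Proposal C 2, Proposal D 6. Proposal C eliminated.
Round 3: Proposal A 4, Proposal B 5, Proposal D 6. Proposal A eliminated.
Round 4: Proposal B 9, Proposal D 6. Proposal B has a majority (≥8).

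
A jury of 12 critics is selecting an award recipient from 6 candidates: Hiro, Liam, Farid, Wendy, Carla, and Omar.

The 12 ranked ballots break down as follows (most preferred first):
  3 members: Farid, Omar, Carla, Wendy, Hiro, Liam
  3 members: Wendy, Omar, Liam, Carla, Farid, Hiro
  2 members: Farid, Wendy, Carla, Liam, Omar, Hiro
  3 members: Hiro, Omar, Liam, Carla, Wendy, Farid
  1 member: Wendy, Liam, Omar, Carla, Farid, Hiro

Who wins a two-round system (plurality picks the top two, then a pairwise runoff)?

Round 1 first-place votes: Hiro 3, Liam 0, Farid 5, Wendy 4, Carla 0, Omar 0. Farid and Wendy advance.
Runoff: Farid is ranked above Wendy on 5 ballots, Wendy above Farid on 7.

Wendy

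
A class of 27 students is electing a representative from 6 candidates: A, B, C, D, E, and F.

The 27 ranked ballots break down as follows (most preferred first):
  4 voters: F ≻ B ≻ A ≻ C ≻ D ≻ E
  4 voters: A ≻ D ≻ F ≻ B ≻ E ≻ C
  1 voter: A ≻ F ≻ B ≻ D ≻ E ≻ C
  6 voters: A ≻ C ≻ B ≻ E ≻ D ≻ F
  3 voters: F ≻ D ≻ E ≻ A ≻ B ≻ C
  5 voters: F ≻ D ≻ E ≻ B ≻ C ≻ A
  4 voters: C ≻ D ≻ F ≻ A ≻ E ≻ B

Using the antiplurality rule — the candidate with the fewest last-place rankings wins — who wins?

Last-place votes: A 5, B 4, C 8, D 0, E 4, F 6.

D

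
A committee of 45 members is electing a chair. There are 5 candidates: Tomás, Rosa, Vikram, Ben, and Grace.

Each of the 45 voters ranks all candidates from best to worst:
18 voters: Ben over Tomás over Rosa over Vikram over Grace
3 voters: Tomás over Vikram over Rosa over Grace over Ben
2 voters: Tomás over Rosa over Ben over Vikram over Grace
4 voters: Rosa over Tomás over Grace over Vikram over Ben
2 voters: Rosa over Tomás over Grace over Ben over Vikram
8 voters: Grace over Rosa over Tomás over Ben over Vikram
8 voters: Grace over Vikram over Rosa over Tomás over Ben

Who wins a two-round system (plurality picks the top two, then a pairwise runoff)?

Grace

Round 1 first-place votes: Tomás 5, Rosa 6, Vikram 0, Ben 18, Grace 16. Ben and Grace advance.
Runoff: Ben is ranked above Grace on 20 ballots, Grace above Ben on 25.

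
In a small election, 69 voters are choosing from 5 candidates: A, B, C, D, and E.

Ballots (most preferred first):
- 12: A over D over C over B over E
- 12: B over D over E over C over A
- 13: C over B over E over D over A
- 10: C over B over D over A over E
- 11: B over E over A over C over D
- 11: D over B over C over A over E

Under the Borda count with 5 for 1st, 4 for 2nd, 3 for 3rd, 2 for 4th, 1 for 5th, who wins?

B

A: 12×5 + 12×1 + 13×1 + 10×2 + 11×3 + 11×2 = 160
B: 12×2 + 12×5 + 13×4 + 10×4 + 11×5 + 11×4 = 275
C: 12×3 + 12×2 + 13×5 + 10×5 + 11×2 + 11×3 = 230
D: 12×4 + 12×4 + 13×2 + 10×3 + 11×1 + 11×5 = 218
E: 12×1 + 12×3 + 13×3 + 10×1 + 11×4 + 11×1 = 152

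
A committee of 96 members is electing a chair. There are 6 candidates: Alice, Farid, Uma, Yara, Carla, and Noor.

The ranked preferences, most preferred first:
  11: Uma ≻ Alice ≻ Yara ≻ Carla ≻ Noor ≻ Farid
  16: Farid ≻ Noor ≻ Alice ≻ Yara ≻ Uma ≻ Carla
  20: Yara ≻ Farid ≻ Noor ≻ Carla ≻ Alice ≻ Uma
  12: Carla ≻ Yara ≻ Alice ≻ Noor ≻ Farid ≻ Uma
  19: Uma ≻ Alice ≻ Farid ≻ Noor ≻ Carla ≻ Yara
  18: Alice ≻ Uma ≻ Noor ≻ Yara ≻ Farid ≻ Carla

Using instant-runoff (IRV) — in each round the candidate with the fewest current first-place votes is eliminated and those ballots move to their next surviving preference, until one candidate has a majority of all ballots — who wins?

Round 1: Alice 18, Farid 16, Uma 30, Yara 20, Carla 12, Noor 0. Noor eliminated.
Round 2: Alice 18, Farid 16, Uma 30, Yara 20, Carla 12. Carla eliminated.
Round 3: Alice 18, Farid 16, Uma 30, Yara 32. Farid eliminated.
Round 4: Alice 34, Uma 30, Yara 32. Uma eliminated.
Round 5: Alice 64, Yara 32. Alice has a majority (≥49).

Alice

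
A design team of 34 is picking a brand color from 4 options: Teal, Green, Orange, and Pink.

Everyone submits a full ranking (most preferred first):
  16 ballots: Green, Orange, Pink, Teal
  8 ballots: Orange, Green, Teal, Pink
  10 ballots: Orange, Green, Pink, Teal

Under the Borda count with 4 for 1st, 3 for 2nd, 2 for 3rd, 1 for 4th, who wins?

Teal: 16×1 + 8×2 + 10×1 = 42
Green: 16×4 + 8×3 + 10×3 = 118
Orange: 16×3 + 8×4 + 10×4 = 120
Pink: 16×2 + 8×1 + 10×2 = 60

Orange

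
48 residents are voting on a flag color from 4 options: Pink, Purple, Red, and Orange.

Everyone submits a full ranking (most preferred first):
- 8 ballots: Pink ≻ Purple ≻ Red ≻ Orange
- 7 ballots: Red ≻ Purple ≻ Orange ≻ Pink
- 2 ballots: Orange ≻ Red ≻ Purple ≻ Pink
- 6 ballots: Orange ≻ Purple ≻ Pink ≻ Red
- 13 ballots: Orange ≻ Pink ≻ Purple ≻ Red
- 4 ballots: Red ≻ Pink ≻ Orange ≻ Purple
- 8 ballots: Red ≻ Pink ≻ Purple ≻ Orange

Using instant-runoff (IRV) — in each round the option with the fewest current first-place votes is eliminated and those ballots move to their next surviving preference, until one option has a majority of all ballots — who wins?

Red

Round 1: Pink 8, Purple 0, Red 19, Orange 21. Purple eliminated.
Round 2: Pink 8, Red 19, Orange 21. Pink eliminated.
Round 3: Red 27, Orange 21. Red has a majority (≥25).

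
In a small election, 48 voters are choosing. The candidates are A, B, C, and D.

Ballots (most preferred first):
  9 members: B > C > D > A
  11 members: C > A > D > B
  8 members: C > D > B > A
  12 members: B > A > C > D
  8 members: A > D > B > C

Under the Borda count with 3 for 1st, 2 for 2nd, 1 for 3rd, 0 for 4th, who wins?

A: 9×0 + 11×2 + 8×0 + 12×2 + 8×3 = 70
B: 9×3 + 11×0 + 8×1 + 12×3 + 8×1 = 79
C: 9×2 + 11×3 + 8×3 + 12×1 + 8×0 = 87
D: 9×1 + 11×1 + 8×2 + 12×0 + 8×2 = 52

C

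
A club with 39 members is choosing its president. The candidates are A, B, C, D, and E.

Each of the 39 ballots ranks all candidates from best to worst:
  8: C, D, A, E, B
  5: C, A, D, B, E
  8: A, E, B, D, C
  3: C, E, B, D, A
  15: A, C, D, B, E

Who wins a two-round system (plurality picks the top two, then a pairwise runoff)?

A

Round 1 first-place votes: A 23, B 0, C 16, D 0, E 0. A and C advance.
Runoff: A is ranked above C on 23 ballots, C above A on 16.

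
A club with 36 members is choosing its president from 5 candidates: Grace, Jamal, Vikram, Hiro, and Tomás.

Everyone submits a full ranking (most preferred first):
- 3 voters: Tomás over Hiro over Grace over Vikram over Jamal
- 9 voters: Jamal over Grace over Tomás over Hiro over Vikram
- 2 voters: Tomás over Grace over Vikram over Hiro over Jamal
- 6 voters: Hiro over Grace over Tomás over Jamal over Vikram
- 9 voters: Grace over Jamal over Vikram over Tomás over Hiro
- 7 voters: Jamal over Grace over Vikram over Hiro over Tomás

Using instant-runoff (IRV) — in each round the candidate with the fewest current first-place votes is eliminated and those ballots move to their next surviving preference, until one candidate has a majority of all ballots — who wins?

Round 1: Grace 9, Jamal 16, Vikram 0, Hiro 6, Tomás 5. Vikram eliminated.
Round 2: Grace 9, Jamal 16, Hiro 6, Tomás 5. Tomás eliminated.
Round 3: Grace 11, Jamal 16, Hiro 9. Hiro eliminated.
Round 4: Grace 20, Jamal 16. Grace has a majority (≥19).

Grace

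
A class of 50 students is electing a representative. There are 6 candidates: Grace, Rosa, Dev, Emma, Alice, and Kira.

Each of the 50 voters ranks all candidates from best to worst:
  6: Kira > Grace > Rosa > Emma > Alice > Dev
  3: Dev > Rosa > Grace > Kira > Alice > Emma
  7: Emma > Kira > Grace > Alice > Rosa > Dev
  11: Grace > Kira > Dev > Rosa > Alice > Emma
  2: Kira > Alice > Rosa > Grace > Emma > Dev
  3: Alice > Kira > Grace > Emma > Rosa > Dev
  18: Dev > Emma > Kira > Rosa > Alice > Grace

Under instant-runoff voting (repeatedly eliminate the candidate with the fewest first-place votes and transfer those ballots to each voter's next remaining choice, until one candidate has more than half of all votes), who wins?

Round 1: Grace 11, Rosa 0, Dev 21, Emma 7, Alice 3, Kira 8. Rosa eliminated.
Round 2: Grace 11, Dev 21, Emma 7, Alice 3, Kira 8. Alice eliminated.
Round 3: Grace 11, Dev 21, Emma 7, Kira 11. Emma eliminated.
Round 4: Grace 11, Dev 21, Kira 18. Grace eliminated.
Round 5: Dev 21, Kira 29. Kira has a majority (≥26).

Kira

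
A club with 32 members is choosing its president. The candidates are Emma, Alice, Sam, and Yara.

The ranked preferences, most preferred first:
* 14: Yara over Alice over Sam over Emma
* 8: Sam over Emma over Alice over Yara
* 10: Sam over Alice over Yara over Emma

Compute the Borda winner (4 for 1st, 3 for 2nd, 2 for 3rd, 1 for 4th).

Emma: 14×1 + 8×3 + 10×1 = 48
Alice: 14×3 + 8×2 + 10×3 = 88
Sam: 14×2 + 8×4 + 10×4 = 100
Yara: 14×4 + 8×1 + 10×2 = 84

Sam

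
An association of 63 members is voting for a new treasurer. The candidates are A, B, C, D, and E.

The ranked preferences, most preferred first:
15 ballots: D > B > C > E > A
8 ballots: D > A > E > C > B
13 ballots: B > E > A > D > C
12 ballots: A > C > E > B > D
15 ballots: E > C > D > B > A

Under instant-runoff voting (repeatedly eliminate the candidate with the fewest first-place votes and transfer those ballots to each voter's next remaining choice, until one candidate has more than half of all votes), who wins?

E

Round 1: A 12, B 13, C 0, D 23, E 15. C eliminated.
Round 2: A 12, B 13, D 23, E 15. A eliminated.
Round 3: B 13, D 23, E 27. B eliminated.
Round 4: D 23, E 40. E has a majority (≥32).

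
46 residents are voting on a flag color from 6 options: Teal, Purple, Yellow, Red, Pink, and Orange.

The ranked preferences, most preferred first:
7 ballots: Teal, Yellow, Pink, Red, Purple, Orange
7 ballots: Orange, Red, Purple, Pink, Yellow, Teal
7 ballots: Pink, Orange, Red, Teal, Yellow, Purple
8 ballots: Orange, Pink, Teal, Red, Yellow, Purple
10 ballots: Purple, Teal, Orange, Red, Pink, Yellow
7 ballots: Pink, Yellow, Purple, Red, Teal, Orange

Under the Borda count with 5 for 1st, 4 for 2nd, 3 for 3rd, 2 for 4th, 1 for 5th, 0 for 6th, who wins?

Pink

Teal: 7×5 + 7×0 + 7×2 + 8×3 + 10×4 + 7×1 = 120
Purple: 7×1 + 7×3 + 7×0 + 8×0 + 10×5 + 7×3 = 99
Yellow: 7×4 + 7×1 + 7×1 + 8×1 + 10×0 + 7×4 = 78
Red: 7×2 + 7×4 + 7×3 + 8×2 + 10×2 + 7×2 = 113
Pink: 7×3 + 7×2 + 7×5 + 8×4 + 10×1 + 7×5 = 147
Orange: 7×0 + 7×5 + 7×4 + 8×5 + 10×3 + 7×0 = 133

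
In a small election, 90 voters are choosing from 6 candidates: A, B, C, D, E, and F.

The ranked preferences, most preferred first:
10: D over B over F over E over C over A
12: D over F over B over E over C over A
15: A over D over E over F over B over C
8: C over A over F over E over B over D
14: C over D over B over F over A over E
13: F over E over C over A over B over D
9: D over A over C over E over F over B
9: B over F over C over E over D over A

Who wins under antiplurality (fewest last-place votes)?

Last-place votes: A 31, B 9, C 15, D 21, E 14, F 0.

F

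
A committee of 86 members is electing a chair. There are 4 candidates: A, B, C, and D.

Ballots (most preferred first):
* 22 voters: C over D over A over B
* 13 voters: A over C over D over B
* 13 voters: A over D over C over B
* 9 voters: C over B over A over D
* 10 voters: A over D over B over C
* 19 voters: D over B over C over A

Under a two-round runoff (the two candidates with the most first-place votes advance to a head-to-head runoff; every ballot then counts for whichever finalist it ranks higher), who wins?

Round 1 first-place votes: A 36, B 0, C 31, D 19. A and C advance.
Runoff: A is ranked above C on 36 ballots, C above A on 50.

C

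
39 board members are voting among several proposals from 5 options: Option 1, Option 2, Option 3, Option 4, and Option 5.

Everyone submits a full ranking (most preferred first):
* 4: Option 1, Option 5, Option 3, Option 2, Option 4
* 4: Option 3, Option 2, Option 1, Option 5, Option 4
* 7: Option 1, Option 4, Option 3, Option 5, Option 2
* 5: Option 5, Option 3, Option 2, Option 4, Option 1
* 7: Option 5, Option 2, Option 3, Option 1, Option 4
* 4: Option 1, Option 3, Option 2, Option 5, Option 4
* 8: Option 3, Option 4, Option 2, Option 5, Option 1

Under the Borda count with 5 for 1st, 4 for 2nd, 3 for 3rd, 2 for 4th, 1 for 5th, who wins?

Option 3

Option 1: 4×5 + 4×3 + 7×5 + 5×1 + 7×2 + 4×5 + 8×1 = 114
Option 2: 4×2 + 4×4 + 7×1 + 5×3 + 7×4 + 4×3 + 8×3 = 110
Option 3: 4×3 + 4×5 + 7×3 + 5×4 + 7×3 + 4×4 + 8×5 = 150
Option 4: 4×1 + 4×1 + 7×4 + 5×2 + 7×1 + 4×1 + 8×4 = 89
Option 5: 4×4 + 4×2 + 7×2 + 5×5 + 7×5 + 4×2 + 8×2 = 122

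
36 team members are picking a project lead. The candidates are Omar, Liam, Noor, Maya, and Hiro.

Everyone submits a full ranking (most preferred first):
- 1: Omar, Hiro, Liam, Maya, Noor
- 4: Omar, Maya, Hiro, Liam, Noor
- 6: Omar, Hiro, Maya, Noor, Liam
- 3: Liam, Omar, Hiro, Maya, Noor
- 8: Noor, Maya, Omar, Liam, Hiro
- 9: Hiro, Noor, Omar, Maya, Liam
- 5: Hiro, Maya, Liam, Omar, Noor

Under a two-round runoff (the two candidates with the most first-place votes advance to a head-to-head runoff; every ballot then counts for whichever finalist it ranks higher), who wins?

Round 1 first-place votes: Omar 11, Liam 3, Noor 8, Maya 0, Hiro 14. Hiro and Omar advance.
Runoff: Hiro is ranked above Omar on 14 ballots, Omar above Hiro on 22.

Omar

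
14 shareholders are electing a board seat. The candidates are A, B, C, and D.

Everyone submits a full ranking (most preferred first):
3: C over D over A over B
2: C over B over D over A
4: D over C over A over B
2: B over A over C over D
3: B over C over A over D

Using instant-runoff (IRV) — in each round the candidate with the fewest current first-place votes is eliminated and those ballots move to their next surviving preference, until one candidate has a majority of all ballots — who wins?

Round 1: A 0, B 5, C 5, D 4. A eliminated.
Round 2: B 5, C 5, D 4. D eliminated.
Round 3: B 5, C 9. C has a majority (≥8).

C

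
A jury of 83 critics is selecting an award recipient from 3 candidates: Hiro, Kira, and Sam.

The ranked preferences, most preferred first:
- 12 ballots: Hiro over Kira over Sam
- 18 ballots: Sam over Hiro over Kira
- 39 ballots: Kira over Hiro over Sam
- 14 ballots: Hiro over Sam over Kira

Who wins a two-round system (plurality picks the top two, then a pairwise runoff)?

Hiro

Round 1 first-place votes: Hiro 26, Kira 39, Sam 18. Kira and Hiro advance.
Runoff: Kira is ranked above Hiro on 39 ballots, Hiro above Kira on 44.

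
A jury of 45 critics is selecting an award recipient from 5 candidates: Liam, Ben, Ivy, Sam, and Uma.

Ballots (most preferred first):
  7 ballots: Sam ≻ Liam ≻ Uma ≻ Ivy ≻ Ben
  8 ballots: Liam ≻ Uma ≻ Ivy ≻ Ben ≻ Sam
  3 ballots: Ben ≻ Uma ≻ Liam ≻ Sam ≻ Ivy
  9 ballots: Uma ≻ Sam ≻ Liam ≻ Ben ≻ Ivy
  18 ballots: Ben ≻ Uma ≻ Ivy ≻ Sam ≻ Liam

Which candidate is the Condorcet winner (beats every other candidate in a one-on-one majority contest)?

Uma

Uma vs Liam: 30–15
Uma vs Ben: 24–21
Uma vs Ivy: 45–0
Uma vs Sam: 38–7
Uma beats every other candidate.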